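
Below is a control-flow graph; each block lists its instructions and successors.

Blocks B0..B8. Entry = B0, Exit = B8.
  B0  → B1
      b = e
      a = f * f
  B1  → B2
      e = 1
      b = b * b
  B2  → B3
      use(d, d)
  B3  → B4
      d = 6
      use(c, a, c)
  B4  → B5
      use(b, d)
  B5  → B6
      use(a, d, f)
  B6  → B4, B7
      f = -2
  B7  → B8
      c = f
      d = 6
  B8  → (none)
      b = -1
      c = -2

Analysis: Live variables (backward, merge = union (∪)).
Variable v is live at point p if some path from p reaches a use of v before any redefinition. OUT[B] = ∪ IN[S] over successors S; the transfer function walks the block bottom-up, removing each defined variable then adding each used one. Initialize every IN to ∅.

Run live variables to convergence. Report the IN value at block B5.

Answer: {a, b, d, f}

Trace:
Converged values:
  B0:   IN={c, d, e, f}   OUT={a, b, c, d, f}
  B1:   IN={a, b, c, d, f}   OUT={a, b, c, d, f}
  B2:   IN={a, b, c, d, f}   OUT={a, b, c, f}
  B3:   IN={a, b, c, f}   OUT={a, b, d, f}
  B4:   IN={a, b, d, f}   OUT={a, b, d, f}
  B5:   IN={a, b, d, f}   OUT={a, b, d}
  B6:   IN={a, b, d}   OUT={a, b, d, f}
  B7:   IN={f}   OUT={}
  B8:   IN={}   OUT={}

Merge at B5: OUT[B5] = IN[B6] = {a, b, d}
Applying B5's transfer function to that OUT value gives IN[B5] (row B5 above).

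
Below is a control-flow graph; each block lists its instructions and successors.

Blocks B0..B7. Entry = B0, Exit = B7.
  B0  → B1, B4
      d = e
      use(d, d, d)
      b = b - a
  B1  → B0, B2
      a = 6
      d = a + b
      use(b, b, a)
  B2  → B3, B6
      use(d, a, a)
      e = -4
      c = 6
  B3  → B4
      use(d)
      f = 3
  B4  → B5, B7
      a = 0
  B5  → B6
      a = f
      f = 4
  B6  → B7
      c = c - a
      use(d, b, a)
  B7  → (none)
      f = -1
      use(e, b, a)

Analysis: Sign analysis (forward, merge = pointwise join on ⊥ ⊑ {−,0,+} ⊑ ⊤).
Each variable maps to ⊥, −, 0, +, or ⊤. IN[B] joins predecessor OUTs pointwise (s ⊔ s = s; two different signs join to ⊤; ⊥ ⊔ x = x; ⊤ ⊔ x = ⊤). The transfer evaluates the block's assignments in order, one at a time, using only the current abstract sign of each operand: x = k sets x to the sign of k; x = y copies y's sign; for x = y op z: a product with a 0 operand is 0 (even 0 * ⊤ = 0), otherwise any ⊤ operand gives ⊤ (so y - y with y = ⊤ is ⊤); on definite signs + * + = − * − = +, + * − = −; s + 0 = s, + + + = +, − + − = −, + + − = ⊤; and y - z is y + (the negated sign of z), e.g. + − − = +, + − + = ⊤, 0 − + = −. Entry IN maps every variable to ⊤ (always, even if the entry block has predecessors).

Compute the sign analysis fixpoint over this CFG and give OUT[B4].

Answer: {a: 0, b: ⊤, c: ⊤, d: ⊤, e: ⊤, f: ⊤}

Trace:
Per-block solution:
  B0: | IN=(all ⊤) | OUT=(all ⊤)
  B1: | IN=(all ⊤) | OUT={a:+; rest ⊤}
  B2: | IN={a:+; rest ⊤} | OUT={a:+, c:+, e:-; rest ⊤}
  B3: | IN={a:+, c:+, e:-; rest ⊤} | OUT={a:+, c:+, e:-, f:+; rest ⊤}
  B4: | IN=(all ⊤) | OUT={a:0; rest ⊤}
  B5: | IN={a:0; rest ⊤} | OUT={f:+; rest ⊤}
  B6: | IN=(all ⊤) | OUT=(all ⊤)
  B7: | IN=(all ⊤) | OUT={f:-; rest ⊤}

Merge at B4: IN[B4] = OUT[B0] ⊔ OUT[B3] = {a: ⊤, b: ⊤, c: ⊤, d: ⊤, e: ⊤, f: ⊤}
Applying B4's transfer function to that IN value gives OUT[B4] (row B4 above).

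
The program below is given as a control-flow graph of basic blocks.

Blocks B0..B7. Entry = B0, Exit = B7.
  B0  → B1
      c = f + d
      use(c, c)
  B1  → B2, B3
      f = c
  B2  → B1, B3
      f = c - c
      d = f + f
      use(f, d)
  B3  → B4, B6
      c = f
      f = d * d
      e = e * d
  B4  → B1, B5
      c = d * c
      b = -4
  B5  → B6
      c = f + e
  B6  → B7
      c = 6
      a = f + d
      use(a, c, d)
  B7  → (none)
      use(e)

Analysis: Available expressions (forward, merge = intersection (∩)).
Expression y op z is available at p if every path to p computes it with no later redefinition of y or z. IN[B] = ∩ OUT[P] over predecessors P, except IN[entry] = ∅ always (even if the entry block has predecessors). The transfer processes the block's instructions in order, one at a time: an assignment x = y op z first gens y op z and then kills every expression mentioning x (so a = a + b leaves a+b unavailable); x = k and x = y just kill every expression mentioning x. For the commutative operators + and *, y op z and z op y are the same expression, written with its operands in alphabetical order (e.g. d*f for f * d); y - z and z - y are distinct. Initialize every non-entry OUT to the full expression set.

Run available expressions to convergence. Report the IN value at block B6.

Fixpoint table:
  B0: | IN={} | OUT={d+f}
  B1: | IN={} | OUT={}
  B2: | IN={} | OUT={c-c, f+f}
  B3: | IN={} | OUT={d*d}
  B4: | IN={d*d} | OUT={d*d}
  B5: | IN={d*d} | OUT={d*d, e+f}
  B6: | IN={d*d} | OUT={d*d, d+f}
  B7: | IN={d*d, d+f} | OUT={d*d, d+f}

Merge at B6: IN[B6] = OUT[B3] ∩ OUT[B5] = {d*d}

Answer: {d*d}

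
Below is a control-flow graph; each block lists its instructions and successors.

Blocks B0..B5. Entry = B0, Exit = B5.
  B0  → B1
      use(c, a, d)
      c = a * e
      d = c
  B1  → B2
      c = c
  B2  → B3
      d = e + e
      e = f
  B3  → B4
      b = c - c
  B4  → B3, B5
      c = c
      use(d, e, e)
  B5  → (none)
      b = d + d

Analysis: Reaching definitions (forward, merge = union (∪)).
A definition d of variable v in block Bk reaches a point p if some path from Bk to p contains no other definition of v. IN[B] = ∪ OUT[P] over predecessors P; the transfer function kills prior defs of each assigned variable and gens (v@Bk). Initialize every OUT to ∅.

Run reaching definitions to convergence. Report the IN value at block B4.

Answer: {b@B3, c@B1, c@B4, d@B2, e@B2}

Working:
Converged values:
  B0:   IN={}   OUT={c@B0, d@B0}
  B1:   IN={c@B0, d@B0}   OUT={c@B1, d@B0}
  B2:   IN={c@B1, d@B0}   OUT={c@B1, d@B2, e@B2}
  B3:   IN={b@B3, c@B1, c@B4, d@B2, e@B2}   OUT={b@B3, c@B1, c@B4, d@B2, e@B2}
  B4:   IN={b@B3, c@B1, c@B4, d@B2, e@B2}   OUT={b@B3, c@B4, d@B2, e@B2}
  B5:   IN={b@B3, c@B4, d@B2, e@B2}   OUT={b@B5, c@B4, d@B2, e@B2}

Merge at B4: IN[B4] = OUT[B3] = {b@B3, c@B1, c@B4, d@B2, e@B2}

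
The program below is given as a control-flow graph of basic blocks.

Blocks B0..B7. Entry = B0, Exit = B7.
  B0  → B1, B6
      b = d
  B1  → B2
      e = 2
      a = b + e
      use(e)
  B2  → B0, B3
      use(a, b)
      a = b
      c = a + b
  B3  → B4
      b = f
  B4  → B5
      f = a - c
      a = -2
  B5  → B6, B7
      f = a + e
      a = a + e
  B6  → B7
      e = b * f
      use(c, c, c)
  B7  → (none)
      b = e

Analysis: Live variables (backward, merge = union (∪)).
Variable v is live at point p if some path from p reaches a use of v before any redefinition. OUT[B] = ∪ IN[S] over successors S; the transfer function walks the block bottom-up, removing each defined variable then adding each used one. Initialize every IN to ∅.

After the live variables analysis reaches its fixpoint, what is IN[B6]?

Per-block solution:
  B0: | IN={c, d, f} | OUT={b, c, d, f}
  B1: | IN={b, d, f} | OUT={a, b, d, e, f}
  B2: | IN={a, b, d, e, f} | OUT={a, c, d, e, f}
  B3: | IN={a, c, e, f} | OUT={a, b, c, e}
  B4: | IN={a, b, c, e} | OUT={a, b, c, e}
  B5: | IN={a, b, c, e} | OUT={b, c, e, f}
  B6: | IN={b, c, f} | OUT={e}
  B7: | IN={e} | OUT={}

Merge at B6: OUT[B6] = IN[B7] = {e}
Applying B6's transfer function to that OUT value gives IN[B6] (row B6 above).

Answer: {b, c, f}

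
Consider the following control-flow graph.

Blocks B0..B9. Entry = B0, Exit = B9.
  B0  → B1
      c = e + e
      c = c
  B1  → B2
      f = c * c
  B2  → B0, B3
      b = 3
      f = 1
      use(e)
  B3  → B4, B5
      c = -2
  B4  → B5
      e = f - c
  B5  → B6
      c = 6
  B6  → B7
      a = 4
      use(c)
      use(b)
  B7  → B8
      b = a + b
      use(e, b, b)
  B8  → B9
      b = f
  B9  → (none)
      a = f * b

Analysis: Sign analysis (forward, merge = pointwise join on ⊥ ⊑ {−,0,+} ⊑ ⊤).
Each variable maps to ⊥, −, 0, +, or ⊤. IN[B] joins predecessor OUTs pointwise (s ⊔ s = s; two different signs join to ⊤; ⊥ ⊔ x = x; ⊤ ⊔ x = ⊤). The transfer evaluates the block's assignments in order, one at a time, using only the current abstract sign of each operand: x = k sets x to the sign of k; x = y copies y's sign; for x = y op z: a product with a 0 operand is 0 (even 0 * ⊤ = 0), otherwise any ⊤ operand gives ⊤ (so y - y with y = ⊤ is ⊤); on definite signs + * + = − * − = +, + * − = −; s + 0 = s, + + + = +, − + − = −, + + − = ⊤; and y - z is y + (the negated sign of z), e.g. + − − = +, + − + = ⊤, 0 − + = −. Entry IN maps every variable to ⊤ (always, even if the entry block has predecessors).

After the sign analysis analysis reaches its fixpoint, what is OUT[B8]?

Converged values:
  B0:   IN=(all ⊤)   OUT=(all ⊤)
  B1:   IN=(all ⊤)   OUT=(all ⊤)
  B2:   IN=(all ⊤)   OUT={b:+, f:+; rest ⊤}
  B3:   IN={b:+, f:+; rest ⊤}   OUT={b:+, c:-, f:+; rest ⊤}
  B4:   IN={b:+, c:-, f:+; rest ⊤}   OUT={b:+, c:-, e:+, f:+; rest ⊤}
  B5:   IN={b:+, c:-, f:+; rest ⊤}   OUT={b:+, c:+, f:+; rest ⊤}
  B6:   IN={b:+, c:+, f:+; rest ⊤}   OUT={a:+, b:+, c:+, f:+; rest ⊤}
  B7:   IN={a:+, b:+, c:+, f:+; rest ⊤}   OUT={a:+, b:+, c:+, f:+; rest ⊤}
  B8:   IN={a:+, b:+, c:+, f:+; rest ⊤}   OUT={a:+, b:+, c:+, f:+; rest ⊤}
  B9:   IN={a:+, b:+, c:+, f:+; rest ⊤}   OUT={a:+, b:+, c:+, f:+; rest ⊤}

Merge at B8: IN[B8] = OUT[B7] = {a: +, b: +, c: +, d: ⊤, e: ⊤, f: +}
Applying B8's transfer function to that IN value gives OUT[B8] (row B8 above).

Answer: {a: +, b: +, c: +, d: ⊤, e: ⊤, f: +}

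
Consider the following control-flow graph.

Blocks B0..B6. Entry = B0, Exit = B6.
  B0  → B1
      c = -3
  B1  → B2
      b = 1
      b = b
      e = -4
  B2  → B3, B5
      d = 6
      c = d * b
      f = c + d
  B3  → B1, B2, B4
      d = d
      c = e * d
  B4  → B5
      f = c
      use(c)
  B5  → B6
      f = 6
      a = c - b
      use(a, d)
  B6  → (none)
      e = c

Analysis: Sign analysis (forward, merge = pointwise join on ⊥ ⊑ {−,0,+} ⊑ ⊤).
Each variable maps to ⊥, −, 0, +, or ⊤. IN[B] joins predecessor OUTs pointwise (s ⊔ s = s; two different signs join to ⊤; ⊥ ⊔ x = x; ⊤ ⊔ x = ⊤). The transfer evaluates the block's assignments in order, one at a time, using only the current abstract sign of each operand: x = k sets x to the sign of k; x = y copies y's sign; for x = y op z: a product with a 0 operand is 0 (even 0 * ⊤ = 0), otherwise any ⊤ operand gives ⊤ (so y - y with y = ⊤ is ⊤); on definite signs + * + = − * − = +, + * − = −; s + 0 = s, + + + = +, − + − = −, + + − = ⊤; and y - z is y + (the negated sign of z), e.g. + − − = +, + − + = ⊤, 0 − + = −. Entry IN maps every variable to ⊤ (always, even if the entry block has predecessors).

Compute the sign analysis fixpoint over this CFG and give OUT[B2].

Answer: {a: ⊤, b: +, c: +, d: +, e: -, f: +}

Trace:
Fixpoint table:
  B0: | IN=(all ⊤) | OUT={c:-; rest ⊤}
  B1: | IN={c:-; rest ⊤} | OUT={b:+, c:-, e:-; rest ⊤}
  B2: | IN={b:+, c:-, e:-; rest ⊤} | OUT={b:+, c:+, d:+, e:-, f:+; rest ⊤}
  B3: | IN={b:+, c:+, d:+, e:-, f:+; rest ⊤} | OUT={b:+, c:-, d:+, e:-, f:+; rest ⊤}
  B4: | IN={b:+, c:-, d:+, e:-, f:+; rest ⊤} | OUT={b:+, c:-, d:+, e:-, f:-; rest ⊤}
  B5: | IN={b:+, d:+, e:-; rest ⊤} | OUT={b:+, d:+, e:-, f:+; rest ⊤}
  B6: | IN={b:+, d:+, e:-, f:+; rest ⊤} | OUT={b:+, d:+, f:+; rest ⊤}

Merge at B2: IN[B2] = OUT[B1] ⊔ OUT[B3] = {a: ⊤, b: +, c: -, d: ⊤, e: -, f: ⊤}
Applying B2's transfer function to that IN value gives OUT[B2] (row B2 above).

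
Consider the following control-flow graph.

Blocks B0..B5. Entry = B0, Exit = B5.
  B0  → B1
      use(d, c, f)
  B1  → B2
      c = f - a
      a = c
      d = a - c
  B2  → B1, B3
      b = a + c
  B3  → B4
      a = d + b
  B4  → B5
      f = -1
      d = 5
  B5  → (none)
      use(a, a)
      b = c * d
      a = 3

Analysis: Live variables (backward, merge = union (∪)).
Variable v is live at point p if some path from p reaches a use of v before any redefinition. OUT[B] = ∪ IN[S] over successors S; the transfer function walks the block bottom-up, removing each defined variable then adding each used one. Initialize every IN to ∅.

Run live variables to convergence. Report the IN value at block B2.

Fixpoint table:
  B0:  IN={a, c, d, f}  OUT={a, f}
  B1:  IN={a, f}  OUT={a, c, d, f}
  B2:  IN={a, c, d, f}  OUT={a, b, c, d, f}
  B3:  IN={b, c, d}  OUT={a, c}
  B4:  IN={a, c}  OUT={a, c, d}
  B5:  IN={a, c, d}  OUT={}

Merge at B2: OUT[B2] = IN[B1] ⊔ IN[B3] = {a, b, c, d, f}
Applying B2's transfer function to that OUT value gives IN[B2] (row B2 above).

Answer: {a, c, d, f}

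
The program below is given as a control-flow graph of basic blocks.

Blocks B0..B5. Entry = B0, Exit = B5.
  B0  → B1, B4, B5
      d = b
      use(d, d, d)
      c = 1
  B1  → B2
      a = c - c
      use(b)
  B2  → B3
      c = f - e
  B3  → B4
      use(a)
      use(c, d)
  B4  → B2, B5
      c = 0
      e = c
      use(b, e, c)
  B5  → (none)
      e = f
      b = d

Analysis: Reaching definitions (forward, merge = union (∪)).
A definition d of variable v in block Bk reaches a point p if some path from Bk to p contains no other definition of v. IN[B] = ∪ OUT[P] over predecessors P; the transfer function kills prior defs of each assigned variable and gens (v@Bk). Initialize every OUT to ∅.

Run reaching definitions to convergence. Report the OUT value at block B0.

Answer: {c@B0, d@B0}

Working:
Per-block solution:
  B0: | IN={} | OUT={c@B0, d@B0}
  B1: | IN={c@B0, d@B0} | OUT={a@B1, c@B0, d@B0}
  B2: | IN={a@B1, c@B0, c@B4, d@B0, e@B4} | OUT={a@B1, c@B2, d@B0, e@B4}
  B3: | IN={a@B1, c@B2, d@B0, e@B4} | OUT={a@B1, c@B2, d@B0, e@B4}
  B4: | IN={a@B1, c@B0, c@B2, d@B0, e@B4} | OUT={a@B1, c@B4, d@B0, e@B4}
  B5: | IN={a@B1, c@B0, c@B4, d@B0, e@B4} | OUT={a@B1, b@B5, c@B0, c@B4, d@B0, e@B5}

B0 is the boundary node: IN[B0] = {}
Applying B0's transfer function to that IN value gives OUT[B0] (row B0 above).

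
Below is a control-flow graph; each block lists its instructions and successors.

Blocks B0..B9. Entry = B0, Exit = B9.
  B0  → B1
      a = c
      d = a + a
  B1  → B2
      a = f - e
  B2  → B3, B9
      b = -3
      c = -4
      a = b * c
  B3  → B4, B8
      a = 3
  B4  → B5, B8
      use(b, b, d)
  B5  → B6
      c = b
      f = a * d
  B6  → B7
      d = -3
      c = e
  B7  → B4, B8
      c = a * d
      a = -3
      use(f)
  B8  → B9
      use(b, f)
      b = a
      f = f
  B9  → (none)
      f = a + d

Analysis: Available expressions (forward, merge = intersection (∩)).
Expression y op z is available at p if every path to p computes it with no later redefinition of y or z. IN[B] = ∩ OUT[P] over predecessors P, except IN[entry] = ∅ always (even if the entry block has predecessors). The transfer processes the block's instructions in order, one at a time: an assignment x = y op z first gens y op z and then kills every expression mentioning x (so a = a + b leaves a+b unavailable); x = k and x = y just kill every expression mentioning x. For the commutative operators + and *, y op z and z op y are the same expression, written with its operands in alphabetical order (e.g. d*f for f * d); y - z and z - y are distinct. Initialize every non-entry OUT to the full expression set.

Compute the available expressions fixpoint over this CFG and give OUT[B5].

Answer: {a*d}

Working:
Per-block solution:
  B0:   IN={}   OUT={a+a}
  B1:   IN={a+a}   OUT={f-e}
  B2:   IN={f-e}   OUT={b*c, f-e}
  B3:   IN={b*c, f-e}   OUT={b*c, f-e}
  B4:   IN={}   OUT={}
  B5:   IN={}   OUT={a*d}
  B6:   IN={a*d}   OUT={}
  B7:   IN={}   OUT={}
  B8:   IN={}   OUT={}
  B9:   IN={}   OUT={a+d}

Merge at B5: IN[B5] = OUT[B4] = {}
Applying B5's transfer function to that IN value gives OUT[B5] (row B5 above).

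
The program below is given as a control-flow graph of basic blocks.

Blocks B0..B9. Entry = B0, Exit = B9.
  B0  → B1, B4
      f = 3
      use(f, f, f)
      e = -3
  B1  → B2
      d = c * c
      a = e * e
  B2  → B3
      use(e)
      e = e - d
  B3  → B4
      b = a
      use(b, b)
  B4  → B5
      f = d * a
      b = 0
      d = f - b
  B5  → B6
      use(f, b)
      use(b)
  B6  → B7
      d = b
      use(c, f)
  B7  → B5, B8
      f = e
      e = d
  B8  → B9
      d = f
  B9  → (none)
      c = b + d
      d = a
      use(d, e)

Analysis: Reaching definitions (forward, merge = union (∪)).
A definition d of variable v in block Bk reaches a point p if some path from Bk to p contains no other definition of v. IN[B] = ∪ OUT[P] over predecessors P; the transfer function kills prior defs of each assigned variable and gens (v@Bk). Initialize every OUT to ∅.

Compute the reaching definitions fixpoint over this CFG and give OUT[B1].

Converged values:
  B0:   IN={}   OUT={e@B0, f@B0}
  B1:   IN={e@B0, f@B0}   OUT={a@B1, d@B1, e@B0, f@B0}
  B2:   IN={a@B1, d@B1, e@B0, f@B0}   OUT={a@B1, d@B1, e@B2, f@B0}
  B3:   IN={a@B1, d@B1, e@B2, f@B0}   OUT={a@B1, b@B3, d@B1, e@B2, f@B0}
  B4:   IN={a@B1, b@B3, d@B1, e@B0, e@B2, f@B0}   OUT={a@B1, b@B4, d@B4, e@B0, e@B2, f@B4}
  B5:   IN={a@B1, b@B4, d@B4, d@B6, e@B0, e@B2, e@B7, f@B4, f@B7}   OUT={a@B1, b@B4, d@B4, d@B6, e@B0, e@B2, e@B7, f@B4, f@B7}
  B6:   IN={a@B1, b@B4, d@B4, d@B6, e@B0, e@B2, e@B7, f@B4, f@B7}   OUT={a@B1, b@B4, d@B6, e@B0, e@B2, e@B7, f@B4, f@B7}
  B7:   IN={a@B1, b@B4, d@B6, e@B0, e@B2, e@B7, f@B4, f@B7}   OUT={a@B1, b@B4, d@B6, e@B7, f@B7}
  B8:   IN={a@B1, b@B4, d@B6, e@B7, f@B7}   OUT={a@B1, b@B4, d@B8, e@B7, f@B7}
  B9:   IN={a@B1, b@B4, d@B8, e@B7, f@B7}   OUT={a@B1, b@B4, c@B9, d@B9, e@B7, f@B7}

Merge at B1: IN[B1] = OUT[B0] = {e@B0, f@B0}
Applying B1's transfer function to that IN value gives OUT[B1] (row B1 above).

Answer: {a@B1, d@B1, e@B0, f@B0}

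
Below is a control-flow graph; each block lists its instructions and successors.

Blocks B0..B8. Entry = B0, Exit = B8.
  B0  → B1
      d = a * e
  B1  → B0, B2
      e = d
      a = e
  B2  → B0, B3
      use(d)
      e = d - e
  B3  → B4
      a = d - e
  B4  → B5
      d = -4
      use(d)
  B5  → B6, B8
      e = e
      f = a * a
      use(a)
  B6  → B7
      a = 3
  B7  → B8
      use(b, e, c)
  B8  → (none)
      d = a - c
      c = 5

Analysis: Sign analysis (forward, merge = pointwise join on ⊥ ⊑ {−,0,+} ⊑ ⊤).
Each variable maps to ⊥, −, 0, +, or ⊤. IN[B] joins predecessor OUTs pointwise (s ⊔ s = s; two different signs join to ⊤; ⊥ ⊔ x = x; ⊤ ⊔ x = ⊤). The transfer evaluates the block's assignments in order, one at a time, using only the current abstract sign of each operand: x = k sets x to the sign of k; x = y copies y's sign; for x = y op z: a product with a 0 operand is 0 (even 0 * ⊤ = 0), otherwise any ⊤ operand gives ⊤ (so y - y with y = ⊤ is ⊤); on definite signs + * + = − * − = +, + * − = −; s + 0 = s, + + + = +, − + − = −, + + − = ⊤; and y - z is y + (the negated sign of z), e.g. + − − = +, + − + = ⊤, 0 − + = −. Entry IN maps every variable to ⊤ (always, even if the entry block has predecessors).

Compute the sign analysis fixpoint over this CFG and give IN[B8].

Answer: {a: ⊤, b: ⊤, c: ⊤, d: -, e: ⊤, f: ⊤}

Working:
Per-block solution:
  B0: | IN=(all ⊤) | OUT=(all ⊤)
  B1: | IN=(all ⊤) | OUT=(all ⊤)
  B2: | IN=(all ⊤) | OUT=(all ⊤)
  B3: | IN=(all ⊤) | OUT=(all ⊤)
  B4: | IN=(all ⊤) | OUT={d:-; rest ⊤}
  B5: | IN={d:-; rest ⊤} | OUT={d:-; rest ⊤}
  B6: | IN={d:-; rest ⊤} | OUT={a:+, d:-; rest ⊤}
  B7: | IN={a:+, d:-; rest ⊤} | OUT={a:+, d:-; rest ⊤}
  B8: | IN={d:-; rest ⊤} | OUT={c:+; rest ⊤}

Merge at B8: IN[B8] = OUT[B5] ⊔ OUT[B7] = {a: ⊤, b: ⊤, c: ⊤, d: -, e: ⊤, f: ⊤}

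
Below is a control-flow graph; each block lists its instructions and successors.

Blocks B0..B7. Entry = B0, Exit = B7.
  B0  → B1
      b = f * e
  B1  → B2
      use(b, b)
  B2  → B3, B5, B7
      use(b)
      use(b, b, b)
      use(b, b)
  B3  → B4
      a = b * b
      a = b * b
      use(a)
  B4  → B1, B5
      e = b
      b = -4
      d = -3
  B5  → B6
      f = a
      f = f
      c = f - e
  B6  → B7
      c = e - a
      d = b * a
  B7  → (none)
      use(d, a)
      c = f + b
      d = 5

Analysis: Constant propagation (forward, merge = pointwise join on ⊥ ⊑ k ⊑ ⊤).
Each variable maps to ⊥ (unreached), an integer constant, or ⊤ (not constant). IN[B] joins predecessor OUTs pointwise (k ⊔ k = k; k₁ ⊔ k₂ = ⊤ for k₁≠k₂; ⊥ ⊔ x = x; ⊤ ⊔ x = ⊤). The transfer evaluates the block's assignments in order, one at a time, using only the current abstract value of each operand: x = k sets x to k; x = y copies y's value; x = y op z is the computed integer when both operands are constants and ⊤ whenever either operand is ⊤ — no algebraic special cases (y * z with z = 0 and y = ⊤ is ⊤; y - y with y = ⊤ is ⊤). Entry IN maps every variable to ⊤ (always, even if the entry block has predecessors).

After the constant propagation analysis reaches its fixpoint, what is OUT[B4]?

Answer: {a: ⊤, b: -4, c: ⊤, d: -3, e: ⊤, f: ⊤}

Working:
Converged values:
  B0: | IN=(all ⊤) | OUT=(all ⊤)
  B1: | IN=(all ⊤) | OUT=(all ⊤)
  B2: | IN=(all ⊤) | OUT=(all ⊤)
  B3: | IN=(all ⊤) | OUT=(all ⊤)
  B4: | IN=(all ⊤) | OUT={b:-4, d:-3; rest ⊤}
  B5: | IN=(all ⊤) | OUT=(all ⊤)
  B6: | IN=(all ⊤) | OUT=(all ⊤)
  B7: | IN=(all ⊤) | OUT={d:5; rest ⊤}

Merge at B4: IN[B4] = OUT[B3] = {a: ⊤, b: ⊤, c: ⊤, d: ⊤, e: ⊤, f: ⊤}
Applying B4's transfer function to that IN value gives OUT[B4] (row B4 above).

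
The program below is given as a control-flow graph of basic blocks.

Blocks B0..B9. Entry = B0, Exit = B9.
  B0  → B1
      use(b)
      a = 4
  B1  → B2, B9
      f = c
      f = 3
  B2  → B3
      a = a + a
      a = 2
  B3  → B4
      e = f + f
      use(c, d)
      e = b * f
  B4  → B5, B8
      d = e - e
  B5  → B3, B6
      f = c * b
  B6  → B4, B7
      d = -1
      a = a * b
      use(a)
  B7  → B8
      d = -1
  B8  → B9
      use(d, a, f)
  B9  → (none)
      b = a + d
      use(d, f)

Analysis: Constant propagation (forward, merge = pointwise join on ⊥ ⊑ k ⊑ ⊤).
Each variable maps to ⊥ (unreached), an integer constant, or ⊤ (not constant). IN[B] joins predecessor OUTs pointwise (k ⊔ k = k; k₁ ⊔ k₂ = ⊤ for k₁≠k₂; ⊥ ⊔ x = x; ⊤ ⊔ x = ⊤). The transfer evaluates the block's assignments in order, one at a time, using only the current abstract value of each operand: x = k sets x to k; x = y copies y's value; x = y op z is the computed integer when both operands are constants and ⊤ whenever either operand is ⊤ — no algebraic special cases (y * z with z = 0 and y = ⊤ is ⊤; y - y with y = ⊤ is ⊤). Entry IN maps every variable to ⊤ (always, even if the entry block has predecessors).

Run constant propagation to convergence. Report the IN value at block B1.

Answer: {a: 4, b: ⊤, c: ⊤, d: ⊤, e: ⊤, f: ⊤}

Working:
Fixpoint table:
  B0:  IN=(all ⊤)  OUT={a:4; rest ⊤}
  B1:  IN={a:4; rest ⊤}  OUT={a:4, f:3; rest ⊤}
  B2:  IN={a:4, f:3; rest ⊤}  OUT={a:2, f:3; rest ⊤}
  B3:  IN=(all ⊤)  OUT=(all ⊤)
  B4:  IN=(all ⊤)  OUT=(all ⊤)
  B5:  IN=(all ⊤)  OUT=(all ⊤)
  B6:  IN=(all ⊤)  OUT={d:-1; rest ⊤}
  B7:  IN={d:-1; rest ⊤}  OUT={d:-1; rest ⊤}
  B8:  IN=(all ⊤)  OUT=(all ⊤)
  B9:  IN=(all ⊤)  OUT=(all ⊤)

Merge at B1: IN[B1] = OUT[B0] = {a: 4, b: ⊤, c: ⊤, d: ⊤, e: ⊤, f: ⊤}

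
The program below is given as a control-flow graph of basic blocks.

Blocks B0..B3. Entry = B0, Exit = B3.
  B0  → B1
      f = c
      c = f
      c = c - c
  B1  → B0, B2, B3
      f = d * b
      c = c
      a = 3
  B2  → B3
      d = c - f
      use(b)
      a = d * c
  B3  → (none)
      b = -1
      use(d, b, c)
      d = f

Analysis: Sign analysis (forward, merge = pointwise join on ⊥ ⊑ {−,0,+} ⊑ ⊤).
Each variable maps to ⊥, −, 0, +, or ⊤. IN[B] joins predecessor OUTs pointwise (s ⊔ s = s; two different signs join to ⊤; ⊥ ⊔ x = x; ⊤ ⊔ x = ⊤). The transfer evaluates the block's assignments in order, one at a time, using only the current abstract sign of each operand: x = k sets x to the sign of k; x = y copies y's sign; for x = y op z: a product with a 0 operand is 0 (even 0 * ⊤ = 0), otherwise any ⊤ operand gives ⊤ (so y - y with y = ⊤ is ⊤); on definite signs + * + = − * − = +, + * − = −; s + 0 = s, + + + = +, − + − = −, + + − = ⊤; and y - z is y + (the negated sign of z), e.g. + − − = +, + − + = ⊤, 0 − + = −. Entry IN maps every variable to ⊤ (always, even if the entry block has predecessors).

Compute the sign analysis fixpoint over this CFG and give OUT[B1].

Answer: {a: +, b: ⊤, c: ⊤, d: ⊤, e: ⊤, f: ⊤}

Derivation:
Converged values:
  B0: | IN=(all ⊤) | OUT=(all ⊤)
  B1: | IN=(all ⊤) | OUT={a:+; rest ⊤}
  B2: | IN={a:+; rest ⊤} | OUT=(all ⊤)
  B3: | IN=(all ⊤) | OUT={b:-; rest ⊤}

Merge at B1: IN[B1] = OUT[B0] = {a: ⊤, b: ⊤, c: ⊤, d: ⊤, e: ⊤, f: ⊤}
Applying B1's transfer function to that IN value gives OUT[B1] (row B1 above).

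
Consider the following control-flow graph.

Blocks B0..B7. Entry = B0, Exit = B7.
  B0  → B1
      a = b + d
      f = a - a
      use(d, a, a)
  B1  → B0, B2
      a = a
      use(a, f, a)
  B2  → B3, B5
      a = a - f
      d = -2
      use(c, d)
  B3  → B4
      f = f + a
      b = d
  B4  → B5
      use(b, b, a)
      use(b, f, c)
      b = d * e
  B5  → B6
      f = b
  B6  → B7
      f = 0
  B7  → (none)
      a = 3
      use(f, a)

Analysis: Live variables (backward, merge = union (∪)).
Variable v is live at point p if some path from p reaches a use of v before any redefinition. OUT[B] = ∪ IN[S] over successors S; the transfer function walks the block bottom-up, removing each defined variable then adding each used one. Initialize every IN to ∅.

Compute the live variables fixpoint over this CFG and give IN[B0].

Fixpoint table:
  B0:   IN={b, c, d, e}   OUT={a, b, c, d, e, f}
  B1:   IN={a, b, c, d, e, f}   OUT={a, b, c, d, e, f}
  B2:   IN={a, b, c, e, f}   OUT={a, b, c, d, e, f}
  B3:   IN={a, c, d, e, f}   OUT={a, b, c, d, e, f}
  B4:   IN={a, b, c, d, e, f}   OUT={b}
  B5:   IN={b}   OUT={}
  B6:   IN={}   OUT={f}
  B7:   IN={f}   OUT={}

Merge at B0: OUT[B0] = IN[B1] = {a, b, c, d, e, f}
Applying B0's transfer function to that OUT value gives IN[B0] (row B0 above).

Answer: {b, c, d, e}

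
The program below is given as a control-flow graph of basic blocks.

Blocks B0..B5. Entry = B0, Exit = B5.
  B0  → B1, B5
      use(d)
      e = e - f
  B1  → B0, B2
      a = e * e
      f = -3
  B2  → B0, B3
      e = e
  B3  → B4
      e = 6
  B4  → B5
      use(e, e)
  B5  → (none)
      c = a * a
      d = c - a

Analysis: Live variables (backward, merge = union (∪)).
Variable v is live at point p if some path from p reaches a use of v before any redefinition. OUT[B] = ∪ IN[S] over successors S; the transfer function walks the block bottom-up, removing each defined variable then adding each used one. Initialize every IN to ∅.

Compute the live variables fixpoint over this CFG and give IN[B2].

Answer: {a, d, e, f}

Working:
Converged values:
  B0:  IN={a, d, e, f}  OUT={a, d, e}
  B1:  IN={d, e}  OUT={a, d, e, f}
  B2:  IN={a, d, e, f}  OUT={a, d, e, f}
  B3:  IN={a}  OUT={a, e}
  B4:  IN={a, e}  OUT={a}
  B5:  IN={a}  OUT={}

Merge at B2: OUT[B2] = IN[B0] ⊔ IN[B3] = {a, d, e, f}
Applying B2's transfer function to that OUT value gives IN[B2] (row B2 above).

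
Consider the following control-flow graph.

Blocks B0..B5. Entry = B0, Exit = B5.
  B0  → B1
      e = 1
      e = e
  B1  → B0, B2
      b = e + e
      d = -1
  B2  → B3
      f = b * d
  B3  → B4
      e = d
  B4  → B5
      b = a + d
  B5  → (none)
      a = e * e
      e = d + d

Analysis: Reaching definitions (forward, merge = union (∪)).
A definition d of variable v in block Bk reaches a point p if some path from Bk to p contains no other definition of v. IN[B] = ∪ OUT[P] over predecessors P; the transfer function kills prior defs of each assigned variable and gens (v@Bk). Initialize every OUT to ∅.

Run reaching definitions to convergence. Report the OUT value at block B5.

Per-block solution:
  B0:  IN={b@B1, d@B1, e@B0}  OUT={b@B1, d@B1, e@B0}
  B1:  IN={b@B1, d@B1, e@B0}  OUT={b@B1, d@B1, e@B0}
  B2:  IN={b@B1, d@B1, e@B0}  OUT={b@B1, d@B1, e@B0, f@B2}
  B3:  IN={b@B1, d@B1, e@B0, f@B2}  OUT={b@B1, d@B1, e@B3, f@B2}
  B4:  IN={b@B1, d@B1, e@B3, f@B2}  OUT={b@B4, d@B1, e@B3, f@B2}
  B5:  IN={b@B4, d@B1, e@B3, f@B2}  OUT={a@B5, b@B4, d@B1, e@B5, f@B2}

Merge at B5: IN[B5] = OUT[B4] = {b@B4, d@B1, e@B3, f@B2}
Applying B5's transfer function to that IN value gives OUT[B5] (row B5 above).

Answer: {a@B5, b@B4, d@B1, e@B5, f@B2}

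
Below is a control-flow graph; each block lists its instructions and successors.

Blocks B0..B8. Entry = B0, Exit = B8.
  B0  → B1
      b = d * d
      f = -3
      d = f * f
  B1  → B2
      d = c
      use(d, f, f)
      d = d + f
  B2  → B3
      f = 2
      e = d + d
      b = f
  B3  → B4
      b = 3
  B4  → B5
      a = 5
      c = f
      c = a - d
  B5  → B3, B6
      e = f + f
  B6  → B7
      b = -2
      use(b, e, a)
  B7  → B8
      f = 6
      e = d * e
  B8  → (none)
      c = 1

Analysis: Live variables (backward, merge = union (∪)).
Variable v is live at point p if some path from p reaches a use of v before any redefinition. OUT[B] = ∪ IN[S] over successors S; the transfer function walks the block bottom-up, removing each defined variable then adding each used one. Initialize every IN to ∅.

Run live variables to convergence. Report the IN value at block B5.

Fixpoint table:
  B0:   IN={c, d}   OUT={c, f}
  B1:   IN={c, f}   OUT={d}
  B2:   IN={d}   OUT={d, f}
  B3:   IN={d, f}   OUT={d, f}
  B4:   IN={d, f}   OUT={a, d, f}
  B5:   IN={a, d, f}   OUT={a, d, e, f}
  B6:   IN={a, d, e}   OUT={d, e}
  B7:   IN={d, e}   OUT={}
  B8:   IN={}   OUT={}

Merge at B5: OUT[B5] = IN[B3] ⊔ IN[B6] = {a, d, e, f}
Applying B5's transfer function to that OUT value gives IN[B5] (row B5 above).

Answer: {a, d, f}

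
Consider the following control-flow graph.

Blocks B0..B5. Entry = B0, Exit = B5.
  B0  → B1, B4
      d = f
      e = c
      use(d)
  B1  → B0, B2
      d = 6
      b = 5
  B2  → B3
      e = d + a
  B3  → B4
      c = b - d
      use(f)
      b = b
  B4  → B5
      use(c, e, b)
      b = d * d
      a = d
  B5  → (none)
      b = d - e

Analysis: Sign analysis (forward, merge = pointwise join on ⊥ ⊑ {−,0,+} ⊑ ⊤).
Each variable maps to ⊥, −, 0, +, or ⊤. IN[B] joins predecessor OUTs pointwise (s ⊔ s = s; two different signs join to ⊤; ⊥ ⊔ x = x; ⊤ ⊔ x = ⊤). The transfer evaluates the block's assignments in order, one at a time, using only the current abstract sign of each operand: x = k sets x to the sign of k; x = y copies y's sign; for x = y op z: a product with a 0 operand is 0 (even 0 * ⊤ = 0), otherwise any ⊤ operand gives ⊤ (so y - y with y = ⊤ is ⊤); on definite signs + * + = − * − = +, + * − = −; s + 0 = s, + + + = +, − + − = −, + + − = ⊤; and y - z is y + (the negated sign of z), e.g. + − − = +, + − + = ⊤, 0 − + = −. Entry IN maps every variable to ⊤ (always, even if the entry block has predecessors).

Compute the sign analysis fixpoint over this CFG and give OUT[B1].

Answer: {a: ⊤, b: +, c: ⊤, d: +, e: ⊤, f: ⊤}

Trace:
Per-block solution:
  B0: | IN=(all ⊤) | OUT=(all ⊤)
  B1: | IN=(all ⊤) | OUT={b:+, d:+; rest ⊤}
  B2: | IN={b:+, d:+; rest ⊤} | OUT={b:+, d:+; rest ⊤}
  B3: | IN={b:+, d:+; rest ⊤} | OUT={b:+, d:+; rest ⊤}
  B4: | IN=(all ⊤) | OUT=(all ⊤)
  B5: | IN=(all ⊤) | OUT=(all ⊤)

Merge at B1: IN[B1] = OUT[B0] = {a: ⊤, b: ⊤, c: ⊤, d: ⊤, e: ⊤, f: ⊤}
Applying B1's transfer function to that IN value gives OUT[B1] (row B1 above).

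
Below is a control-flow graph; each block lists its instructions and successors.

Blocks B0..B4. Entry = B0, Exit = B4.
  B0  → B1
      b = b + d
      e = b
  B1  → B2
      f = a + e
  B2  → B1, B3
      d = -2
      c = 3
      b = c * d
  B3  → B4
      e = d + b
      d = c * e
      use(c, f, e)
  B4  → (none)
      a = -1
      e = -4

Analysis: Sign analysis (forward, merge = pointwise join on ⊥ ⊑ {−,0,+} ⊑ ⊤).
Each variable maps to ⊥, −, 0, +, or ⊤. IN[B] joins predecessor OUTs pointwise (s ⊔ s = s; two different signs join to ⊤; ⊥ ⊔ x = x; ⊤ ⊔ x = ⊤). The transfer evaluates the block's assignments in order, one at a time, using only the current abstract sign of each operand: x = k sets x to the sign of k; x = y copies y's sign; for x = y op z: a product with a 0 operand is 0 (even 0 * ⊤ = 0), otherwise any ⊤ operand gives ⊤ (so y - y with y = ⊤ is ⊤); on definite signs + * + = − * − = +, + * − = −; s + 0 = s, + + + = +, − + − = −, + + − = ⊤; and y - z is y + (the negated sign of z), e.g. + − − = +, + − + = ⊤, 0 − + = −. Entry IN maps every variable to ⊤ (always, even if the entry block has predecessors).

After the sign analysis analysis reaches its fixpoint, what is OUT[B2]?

Answer: {a: ⊤, b: -, c: +, d: -, e: ⊤, f: ⊤}

Trace:
Fixpoint table:
  B0:  IN=(all ⊤)  OUT=(all ⊤)
  B1:  IN=(all ⊤)  OUT=(all ⊤)
  B2:  IN=(all ⊤)  OUT={b:-, c:+, d:-; rest ⊤}
  B3:  IN={b:-, c:+, d:-; rest ⊤}  OUT={b:-, c:+, d:-, e:-; rest ⊤}
  B4:  IN={b:-, c:+, d:-, e:-; rest ⊤}  OUT={a:-, b:-, c:+, d:-, e:-; rest ⊤}

Merge at B2: IN[B2] = OUT[B1] = {a: ⊤, b: ⊤, c: ⊤, d: ⊤, e: ⊤, f: ⊤}
Applying B2's transfer function to that IN value gives OUT[B2] (row B2 above).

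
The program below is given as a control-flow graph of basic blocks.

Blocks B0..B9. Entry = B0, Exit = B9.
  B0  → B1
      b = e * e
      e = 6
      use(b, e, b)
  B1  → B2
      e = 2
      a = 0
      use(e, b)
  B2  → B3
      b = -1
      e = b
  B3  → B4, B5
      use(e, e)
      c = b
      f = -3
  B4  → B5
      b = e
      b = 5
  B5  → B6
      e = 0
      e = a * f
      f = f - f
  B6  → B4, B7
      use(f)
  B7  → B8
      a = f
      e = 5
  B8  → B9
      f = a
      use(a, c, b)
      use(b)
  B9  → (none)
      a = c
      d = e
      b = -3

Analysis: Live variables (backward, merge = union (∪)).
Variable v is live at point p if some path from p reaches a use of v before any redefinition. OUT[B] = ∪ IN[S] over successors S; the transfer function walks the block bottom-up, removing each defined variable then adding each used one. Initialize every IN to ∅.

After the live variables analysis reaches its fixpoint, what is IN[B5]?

Converged values:
  B0:  IN={e}  OUT={b}
  B1:  IN={b}  OUT={a}
  B2:  IN={a}  OUT={a, b, e}
  B3:  IN={a, b, e}  OUT={a, b, c, e, f}
  B4:  IN={a, c, e, f}  OUT={a, b, c, f}
  B5:  IN={a, b, c, f}  OUT={a, b, c, e, f}
  B6:  IN={a, b, c, e, f}  OUT={a, b, c, e, f}
  B7:  IN={b, c, f}  OUT={a, b, c, e}
  B8:  IN={a, b, c, e}  OUT={c, e}
  B9:  IN={c, e}  OUT={}

Merge at B5: OUT[B5] = IN[B6] = {a, b, c, e, f}
Applying B5's transfer function to that OUT value gives IN[B5] (row B5 above).

Answer: {a, b, c, f}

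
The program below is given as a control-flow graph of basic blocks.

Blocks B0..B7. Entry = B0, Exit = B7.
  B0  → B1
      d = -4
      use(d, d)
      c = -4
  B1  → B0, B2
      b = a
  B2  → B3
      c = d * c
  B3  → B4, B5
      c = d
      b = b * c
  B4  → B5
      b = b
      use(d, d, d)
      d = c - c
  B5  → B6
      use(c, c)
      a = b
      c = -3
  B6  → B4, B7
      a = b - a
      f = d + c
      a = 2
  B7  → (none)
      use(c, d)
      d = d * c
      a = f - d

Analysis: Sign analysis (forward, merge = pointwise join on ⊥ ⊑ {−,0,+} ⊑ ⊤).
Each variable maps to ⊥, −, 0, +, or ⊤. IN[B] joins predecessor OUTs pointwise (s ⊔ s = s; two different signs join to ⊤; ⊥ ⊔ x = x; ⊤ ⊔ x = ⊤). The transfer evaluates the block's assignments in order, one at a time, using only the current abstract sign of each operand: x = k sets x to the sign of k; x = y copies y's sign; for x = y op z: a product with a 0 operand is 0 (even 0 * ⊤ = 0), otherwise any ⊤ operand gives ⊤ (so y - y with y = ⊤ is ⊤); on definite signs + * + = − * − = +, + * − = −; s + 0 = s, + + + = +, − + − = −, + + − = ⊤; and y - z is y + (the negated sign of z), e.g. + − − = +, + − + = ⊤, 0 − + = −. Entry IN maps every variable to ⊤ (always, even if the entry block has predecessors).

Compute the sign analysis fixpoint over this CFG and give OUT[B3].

Answer: {a: ⊤, b: ⊤, c: -, d: -, e: ⊤, f: ⊤}

Working:
Per-block solution:
  B0:  IN=(all ⊤)  OUT={c:-, d:-; rest ⊤}
  B1:  IN={c:-, d:-; rest ⊤}  OUT={c:-, d:-; rest ⊤}
  B2:  IN={c:-, d:-; rest ⊤}  OUT={c:+, d:-; rest ⊤}
  B3:  IN={c:+, d:-; rest ⊤}  OUT={c:-, d:-; rest ⊤}
  B4:  IN={c:-; rest ⊤}  OUT={c:-; rest ⊤}
  B5:  IN={c:-; rest ⊤}  OUT={c:-; rest ⊤}
  B6:  IN={c:-; rest ⊤}  OUT={a:+, c:-; rest ⊤}
  B7:  IN={a:+, c:-; rest ⊤}  OUT={c:-; rest ⊤}

Merge at B3: IN[B3] = OUT[B2] = {a: ⊤, b: ⊤, c: +, d: -, e: ⊤, f: ⊤}
Applying B3's transfer function to that IN value gives OUT[B3] (row B3 above).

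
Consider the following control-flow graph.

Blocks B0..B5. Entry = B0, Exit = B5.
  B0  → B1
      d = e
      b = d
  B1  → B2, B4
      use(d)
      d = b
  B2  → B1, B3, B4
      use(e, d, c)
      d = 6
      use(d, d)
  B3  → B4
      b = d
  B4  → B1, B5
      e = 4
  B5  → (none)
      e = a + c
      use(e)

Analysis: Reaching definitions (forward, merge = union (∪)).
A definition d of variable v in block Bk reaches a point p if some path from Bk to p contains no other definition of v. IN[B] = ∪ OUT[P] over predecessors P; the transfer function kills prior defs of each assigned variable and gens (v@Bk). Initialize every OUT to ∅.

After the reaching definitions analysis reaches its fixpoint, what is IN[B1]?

Converged values:
  B0: | IN={} | OUT={b@B0, d@B0}
  B1: | IN={b@B0, b@B3, d@B0, d@B1, d@B2, e@B4} | OUT={b@B0, b@B3, d@B1, e@B4}
  B2: | IN={b@B0, b@B3, d@B1, e@B4} | OUT={b@B0, b@B3, d@B2, e@B4}
  B3: | IN={b@B0, b@B3, d@B2, e@B4} | OUT={b@B3, d@B2, e@B4}
  B4: | IN={b@B0, b@B3, d@B1, d@B2, e@B4} | OUT={b@B0, b@B3, d@B1, d@B2, e@B4}
  B5: | IN={b@B0, b@B3, d@B1, d@B2, e@B4} | OUT={b@B0, b@B3, d@B1, d@B2, e@B5}

Merge at B1: IN[B1] = OUT[B0] ⊔ OUT[B2] ⊔ OUT[B4] = {b@B0, b@B3, d@B0, d@B1, d@B2, e@B4}

Answer: {b@B0, b@B3, d@B0, d@B1, d@B2, e@B4}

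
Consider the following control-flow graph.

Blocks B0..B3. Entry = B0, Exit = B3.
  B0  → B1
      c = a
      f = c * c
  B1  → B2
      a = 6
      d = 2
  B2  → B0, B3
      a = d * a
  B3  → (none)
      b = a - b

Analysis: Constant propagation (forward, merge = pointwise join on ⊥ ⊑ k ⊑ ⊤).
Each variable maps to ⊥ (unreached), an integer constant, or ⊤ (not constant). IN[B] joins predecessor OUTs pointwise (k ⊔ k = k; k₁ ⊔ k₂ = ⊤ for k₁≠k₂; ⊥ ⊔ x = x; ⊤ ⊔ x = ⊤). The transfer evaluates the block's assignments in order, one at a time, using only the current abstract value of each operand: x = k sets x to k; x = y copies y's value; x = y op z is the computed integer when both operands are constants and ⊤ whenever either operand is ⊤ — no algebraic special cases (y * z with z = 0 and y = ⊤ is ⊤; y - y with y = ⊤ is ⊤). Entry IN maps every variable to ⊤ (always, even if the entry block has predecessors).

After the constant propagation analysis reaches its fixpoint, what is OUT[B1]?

Answer: {a: 6, b: ⊤, c: ⊤, d: 2, e: ⊤, f: ⊤}

Derivation:
Fixpoint table:
  B0:   IN=(all ⊤)   OUT=(all ⊤)
  B1:   IN=(all ⊤)   OUT={a:6, d:2; rest ⊤}
  B2:   IN={a:6, d:2; rest ⊤}   OUT={a:12, d:2; rest ⊤}
  B3:   IN={a:12, d:2; rest ⊤}   OUT={a:12, d:2; rest ⊤}

Merge at B1: IN[B1] = OUT[B0] = {a: ⊤, b: ⊤, c: ⊤, d: ⊤, e: ⊤, f: ⊤}
Applying B1's transfer function to that IN value gives OUT[B1] (row B1 above).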